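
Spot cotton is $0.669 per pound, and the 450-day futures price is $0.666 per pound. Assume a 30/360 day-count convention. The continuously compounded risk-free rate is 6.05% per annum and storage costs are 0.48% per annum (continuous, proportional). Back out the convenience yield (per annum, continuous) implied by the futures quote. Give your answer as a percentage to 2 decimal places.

F = S·e^((r+u−y)T) ⇒ (r+u−y) = ln(F/S)/T
ln(0.666/0.669) = -0.004494; /T ⇒ -0.003595
y = r + u − ln(F/S)/T = 0.0605 + 0.0048 + 0.003595 = 0.068895
y = 6.89%

6.89%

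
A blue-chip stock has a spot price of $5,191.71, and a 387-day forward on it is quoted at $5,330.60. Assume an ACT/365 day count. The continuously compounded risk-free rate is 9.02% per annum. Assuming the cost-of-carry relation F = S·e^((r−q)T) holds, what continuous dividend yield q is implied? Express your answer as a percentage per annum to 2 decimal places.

From F = S·e^((r−q)T): (r − q) = ln(F/S)/T
ln(5330.60/5191.71) = ln(1.026752) = 0.026400
(r − q) = 0.026400 / (387/365) = 0.024899
q = r − ln(F/S)/T = 0.0902 − 0.024899 = 0.065301
q = 6.53%

6.53%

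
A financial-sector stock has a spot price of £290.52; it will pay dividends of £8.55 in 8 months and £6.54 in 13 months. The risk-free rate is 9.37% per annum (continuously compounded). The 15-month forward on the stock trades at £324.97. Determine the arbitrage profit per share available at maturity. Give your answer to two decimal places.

PV(dividends) I = 8.55·e^(−0.0937·8/12) + 6.54·e^(−0.0937·13/12) = 13.9410
Fair forward F* = (S − I)·e^(rT) = (290.52 − 13.9410)·e^0.117125 = 276.5790 × 1.124260 = 310.9467
Market £324.97 > fair 310.9467: forward overpriced → cash-and-carry (borrow at r, buy the stock and collect the dividends, short the forward).
Profit at T = |F_mkt − F*| = |324.97 − 310.9467| = £14.02 per share

£14.02 per share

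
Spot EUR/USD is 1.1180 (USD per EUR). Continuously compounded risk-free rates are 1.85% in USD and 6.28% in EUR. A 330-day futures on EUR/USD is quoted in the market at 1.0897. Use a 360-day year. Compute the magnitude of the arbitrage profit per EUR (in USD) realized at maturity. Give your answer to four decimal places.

Fair futures: F* = S·e^(carry·T), with carry = (r_USD − r_EUR) = 0.0185 − 0.0628 = -0.0443
F* = 1.1180 · e^(-0.0443 × 330/360) = 1.1180 · e^-0.040608 = 1.1180 × 0.960205 = 1.0735
Market 1.0897 > fair 1.0735: forward overpriced → cash-and-carry (buy spot, short the forward).
At maturity, profit = |F_mkt − F*| = |1.0897 − 1.0735| = 0.0162 per EUR (in USD)

0.0162 per EUR (in USD)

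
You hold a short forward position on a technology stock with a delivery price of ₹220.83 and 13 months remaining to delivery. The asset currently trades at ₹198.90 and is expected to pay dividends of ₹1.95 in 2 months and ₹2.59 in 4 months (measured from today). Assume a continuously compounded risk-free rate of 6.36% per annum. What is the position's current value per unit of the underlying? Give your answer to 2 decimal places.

PV(remaining dividends) I = 1.95·e^(−0.0636·2/12) + 2.59·e^(−0.0636·4/12) = 4.4651
Current forward F = (S − I)·e^(rT) = (198.90 − 4.4651)·e^(0.0636·13/12) = 194.4349 × 1.071329 = 208.3037
Value (long) = (F − K)·e^(−rT) = (208.3037 − 220.83) × 0.933420 = -11.6923
Short position value = −(long value) = ₹11.69

₹11.69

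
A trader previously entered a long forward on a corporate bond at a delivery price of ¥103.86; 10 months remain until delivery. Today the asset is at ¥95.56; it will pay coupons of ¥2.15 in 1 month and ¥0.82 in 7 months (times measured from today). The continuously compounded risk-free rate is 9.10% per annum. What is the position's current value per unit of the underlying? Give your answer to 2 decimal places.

-¥3.63

PV(remaining coupons) I = 2.15·e^(−0.0910·1/12) + 0.82·e^(−0.0910·7/12) = 2.9114
Current forward F = (S − I)·e^(rT) = (95.56 − 2.9114)·e^(0.0910·10/12) = 92.6486 × 1.078783 = 99.9477
Value (long) = (F − K)·e^(−rT) = (99.9477 − 103.86) × 0.926971 = -3.6266
Value = -¥3.63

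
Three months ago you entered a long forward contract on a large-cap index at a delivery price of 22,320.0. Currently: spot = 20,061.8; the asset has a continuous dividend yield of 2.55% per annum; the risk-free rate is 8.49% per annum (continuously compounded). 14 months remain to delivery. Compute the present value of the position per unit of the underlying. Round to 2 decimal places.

Current fair forward for the remaining 14 months: F = S·e^((r − q)·T), (r − q) = 0.0849 − 0.0255 = 0.0594
F = 20061.8 · e^(0.0594 × 14/12) = 20061.8 × 1.07175769 = 21501.3884
Value of long forward = (F − K)·e^(−rT) = (21501.3884 − 22320.0) · e^(−0.0849·14/12)
= -818.6116 × 0.90569742 = -741.41

-741.41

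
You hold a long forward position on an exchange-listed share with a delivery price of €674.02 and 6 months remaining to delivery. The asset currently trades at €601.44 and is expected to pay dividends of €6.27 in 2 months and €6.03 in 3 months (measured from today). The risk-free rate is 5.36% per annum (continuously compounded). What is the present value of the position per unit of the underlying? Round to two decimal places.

-€66.92

PV(remaining dividends) I = 6.27·e^(−0.0536·2/12) + 6.03·e^(−0.0536·3/12) = 12.1640
Current forward F = (S − I)·e^(rT) = (601.44 − 12.1640)·e^(0.0536·6/12) = 589.2760 × 1.027162 = 605.2819
Value (long) = (F − K)·e^(−rT) = (605.2819 − 674.02) × 0.973556 = -66.9204
Value = -€66.92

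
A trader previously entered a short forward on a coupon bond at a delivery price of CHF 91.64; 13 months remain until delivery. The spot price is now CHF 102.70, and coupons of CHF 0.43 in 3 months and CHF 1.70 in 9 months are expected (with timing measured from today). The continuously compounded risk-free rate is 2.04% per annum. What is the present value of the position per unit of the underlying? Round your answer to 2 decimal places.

-CHF 10.96

PV(remaining coupons) I = 0.43·e^(−0.0204·3/12) + 1.70·e^(−0.0204·9/12) = 2.1020
Current forward F = (S − I)·e^(rT) = (102.70 − 2.1020)·e^(0.0204·13/12) = 100.5980 × 1.022346 = 102.8460
Value (long) = (F − K)·e^(−rT) = (102.8460 − 91.64) × 0.978142 = 10.9611
Short position value = −(long value) = -CHF 10.96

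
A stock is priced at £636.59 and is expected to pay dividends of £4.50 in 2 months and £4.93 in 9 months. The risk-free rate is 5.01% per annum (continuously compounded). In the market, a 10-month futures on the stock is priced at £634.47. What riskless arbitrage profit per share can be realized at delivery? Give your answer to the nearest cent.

£19.66 per share

PV(dividends) I = 4.50·e^(−0.0501·2/12) + 4.93·e^(−0.0501·9/12) = 9.2108
Fair futures F* = (S − I)·e^(rT) = (636.59 − 9.2108)·e^0.041750 = 627.3792 × 1.042634 = 654.1269
Market £634.47 < fair 654.1269: forward underpriced → reverse cash-and-carry (short the stock, invest proceeds at r, pay the dividends, go long the forward).
Profit at T = |F_mkt − F*| = |634.47 − 654.1269| = £19.66 per share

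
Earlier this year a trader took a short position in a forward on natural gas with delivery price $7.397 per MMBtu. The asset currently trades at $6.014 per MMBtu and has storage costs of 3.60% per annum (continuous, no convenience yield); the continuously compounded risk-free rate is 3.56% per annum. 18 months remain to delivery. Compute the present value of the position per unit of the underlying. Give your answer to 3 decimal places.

$0.665 per MMBtu

Current fair forward for the remaining 18 months: F = S·e^((r + u)·T), (r + u) = 0.0356 + 0.0360 = 0.0716
F = 6.014 · e^(0.0716 × 18/12) = 6.014 × 1.113380 = 6.6959
Value of long forward = (F − K)·e^(−rT) = (6.6959 − 7.397) · e^(−0.0356·18/12)
= -0.7011 × 0.948001 = -0.665
Short position value = −(long value) = $0.665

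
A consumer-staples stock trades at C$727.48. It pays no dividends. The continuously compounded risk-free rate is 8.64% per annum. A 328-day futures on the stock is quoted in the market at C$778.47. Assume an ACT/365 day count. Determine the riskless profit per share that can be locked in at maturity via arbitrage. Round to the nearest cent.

Fair futures: F* = S·e^(carry·T), with carry = r = 0.0864
F* = 727.48 · e^(0.0864 × 328/365) = 727.48 · e^0.077642 = 727.48 × 1.080736 = C$786.2138
Market C$778.47 < fair C$786.2138: forward underpriced → reverse cash-and-carry (short spot, go long the forward).
At maturity, profit = |F_mkt − F*| = |778.47 − 786.2138| = C$7.74 per share

C$7.74 per share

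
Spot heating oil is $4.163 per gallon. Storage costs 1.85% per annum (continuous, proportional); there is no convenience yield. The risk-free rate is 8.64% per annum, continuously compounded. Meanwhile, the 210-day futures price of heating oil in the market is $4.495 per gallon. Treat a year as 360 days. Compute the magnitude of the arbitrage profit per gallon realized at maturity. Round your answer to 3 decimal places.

Fair futures: F* = S·e^(carry·T), with carry = (r + u) = 0.0864 + 0.0185 = 0.1049
F* = 4.163 · e^(0.1049 × 210/360) = 4.163 · e^0.061192 = 4.163 × 1.063103 = $4.4257
Market $4.495 > fair $4.4257: forward overpriced → cash-and-carry (buy spot, short the forward).
At maturity, profit = |F_mkt − F*| = |4.495 − 4.4257| = $0.069 per gallon

$0.069 per gallon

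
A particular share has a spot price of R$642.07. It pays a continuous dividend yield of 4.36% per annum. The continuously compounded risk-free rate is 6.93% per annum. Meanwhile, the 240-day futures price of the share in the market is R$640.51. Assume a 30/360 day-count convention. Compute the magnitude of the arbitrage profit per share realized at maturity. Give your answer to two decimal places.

Fair futures: F* = S·e^(carry·T), with carry = (r − q) = 0.0693 − 0.0436 = 0.0257
F* = 642.07 · e^(0.0257 × 240/360) = 642.07 · e^0.017133 = 642.07 × 1.017281 = R$653.1656
Market R$640.51 < fair R$653.1656: forward underpriced → reverse cash-and-carry (short spot, go long the forward).
At maturity, profit = |F_mkt − F*| = |640.51 − 653.1656| = R$12.66 per share

R$12.66 per share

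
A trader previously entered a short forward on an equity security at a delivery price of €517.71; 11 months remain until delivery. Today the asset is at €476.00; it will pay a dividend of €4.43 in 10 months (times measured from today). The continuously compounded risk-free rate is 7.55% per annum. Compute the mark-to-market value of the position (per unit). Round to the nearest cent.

€11.25

PV(remaining dividends) I = 4.43·e^(−0.0755·10/12) = 4.1599
Current forward F = (S − I)·e^(rT) = (476.00 − 4.1599)·e^(0.0755·11/12) = 471.8401 × 1.071659 = 505.6517
Value (long) = (F − K)·e^(−rT) = (505.6517 − 517.71) × 0.933132 = -11.2520
Short position value = −(long value) = €11.25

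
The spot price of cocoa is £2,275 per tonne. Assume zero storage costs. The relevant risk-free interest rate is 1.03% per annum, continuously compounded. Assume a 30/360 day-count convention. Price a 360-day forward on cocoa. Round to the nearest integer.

£2,299 per tonne

F = S·e^(rT) = 2275 · e^(0.0103 × 360/360) = 2275 · e^0.010300
= 2275 × 1.010353 = £2,299 per tonne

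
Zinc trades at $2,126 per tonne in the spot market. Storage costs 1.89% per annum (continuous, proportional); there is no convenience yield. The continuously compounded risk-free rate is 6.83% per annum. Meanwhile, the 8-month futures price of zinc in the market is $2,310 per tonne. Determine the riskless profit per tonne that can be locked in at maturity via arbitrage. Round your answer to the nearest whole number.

$57 per tonne

Fair futures: F* = S·e^(carry·T), with carry = (r + u) = 0.0683 + 0.0189 = 0.0872
F* = 2126 · e^(0.0872 × 8/12) = 2126 · e^0.058133 = 2126 × 1.059856 = $2253.2539
Market $2310 > fair $2253.2539: forward overpriced → cash-and-carry (buy spot, short the forward).
At maturity, profit = |F_mkt − F*| = |2310 − 2253.2539| = $57 per tonne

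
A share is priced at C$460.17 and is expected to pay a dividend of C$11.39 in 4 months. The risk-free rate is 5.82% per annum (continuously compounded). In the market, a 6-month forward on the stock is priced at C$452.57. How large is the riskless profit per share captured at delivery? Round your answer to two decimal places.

C$9.69 per share

PV(dividends) I = 11.39·e^(−0.0582·4/12) = 11.1712
Fair forward F* = (S − I)·e^(rT) = (460.17 − 11.1712)·e^0.029100 = 448.9988 × 1.029528 = 462.2568
Market C$452.57 < fair 462.2568: forward underpriced → reverse cash-and-carry (short the stock, invest proceeds at r, pay the dividends, go long the forward).
Profit at T = |F_mkt − F*| = |452.57 − 462.2568| = C$9.69 per share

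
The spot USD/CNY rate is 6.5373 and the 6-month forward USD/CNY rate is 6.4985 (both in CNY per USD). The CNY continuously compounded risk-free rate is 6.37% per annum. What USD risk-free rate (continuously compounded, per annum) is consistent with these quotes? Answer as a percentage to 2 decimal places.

F = S·e^((r_CNY − r_USD)T) ⇒ r_USD = r_CNY − ln(F/S)/T
ln(6.4985/6.5373) = -0.005953; /(6/12) = -0.011906
r_USD = 0.0637 + 0.011906 = 0.075606
r_USD = 7.56%

7.56%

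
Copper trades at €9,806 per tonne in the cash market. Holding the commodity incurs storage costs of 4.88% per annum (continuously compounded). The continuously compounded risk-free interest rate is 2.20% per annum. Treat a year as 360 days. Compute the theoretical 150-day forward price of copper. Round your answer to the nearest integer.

Net carry = r + u − y = 0.0220 + 0.0488 − 0.0000 = 0.0708
F = S·e^((r+u−y)T) = 9806 · e^(0.0708 × 150/360) = 9806 · e^0.029500
= 9806 × 1.029939 = €10,100 per tonne

€10,100 per tonne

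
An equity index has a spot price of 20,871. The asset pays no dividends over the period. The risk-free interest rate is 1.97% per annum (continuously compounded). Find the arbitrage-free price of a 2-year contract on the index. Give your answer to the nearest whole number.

F = S·e^(rT) = 20871 · e^(0.0197 × 2)
= 20871 · e^0.039400 = 20871 × 1.040186
F = 21,710

21,710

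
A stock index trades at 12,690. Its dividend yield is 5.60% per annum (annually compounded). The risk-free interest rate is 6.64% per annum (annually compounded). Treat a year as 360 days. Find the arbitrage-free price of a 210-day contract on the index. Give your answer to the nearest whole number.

F = S · (1+r)^T / (1+q)^T
= 12690 × 1.038214 / 1.032295 = 12690 × 1.005734
F = 12,763

12,763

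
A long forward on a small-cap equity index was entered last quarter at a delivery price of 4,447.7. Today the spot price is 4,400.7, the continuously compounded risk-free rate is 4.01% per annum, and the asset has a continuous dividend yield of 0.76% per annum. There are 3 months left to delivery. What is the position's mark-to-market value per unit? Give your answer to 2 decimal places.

Current fair forward for the remaining 3 months: F = S·e^((r − q)·T), (r − q) = 0.0401 − 0.0076 = 0.0325
F = 4400.7 · e^(0.0325 × 3/12) = 4400.7 × 1.00815810 = 4436.6014
Value of long forward = (F − K)·e^(−rT) = (4436.6014 − 4447.7) · e^(−0.0401·3/12)
= -11.0986 × 0.99002508 = -10.99

-10.99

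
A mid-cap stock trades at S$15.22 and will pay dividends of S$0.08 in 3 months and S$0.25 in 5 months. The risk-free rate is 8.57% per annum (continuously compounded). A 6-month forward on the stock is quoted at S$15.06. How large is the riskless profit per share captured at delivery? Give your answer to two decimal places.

S$0.49 per share

PV(dividends) I = 0.08·e^(−0.0857·3/12) + 0.25·e^(−0.0857·5/12) = 0.3195
Fair forward F* = (S − I)·e^(rT) = (15.22 − 0.3195)·e^0.042850 = 14.9005 × 1.043781 = 15.5529
Market S$15.06 < fair 15.5529: forward underpriced → reverse cash-and-carry (short the stock, invest proceeds at r, pay the dividends, go long the forward).
Profit at T = |F_mkt − F*| = |15.06 − 15.5529| = S$0.49 per share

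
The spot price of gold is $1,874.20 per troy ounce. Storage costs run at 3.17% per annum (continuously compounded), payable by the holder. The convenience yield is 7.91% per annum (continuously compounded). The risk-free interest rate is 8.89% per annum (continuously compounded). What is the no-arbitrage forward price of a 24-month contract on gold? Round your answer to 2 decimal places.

Net carry = r + u − y = 0.0889 + 0.0317 − 0.0791 = 0.0415
F = S·e^((r+u−y)T) = 1874.20 · e^(0.0415 × 24/12) = 1874.20 · e^0.08300000
= 1874.20 × 1.08654181 = $2,036.40 per troy ounce

$2,036.40 per troy ounce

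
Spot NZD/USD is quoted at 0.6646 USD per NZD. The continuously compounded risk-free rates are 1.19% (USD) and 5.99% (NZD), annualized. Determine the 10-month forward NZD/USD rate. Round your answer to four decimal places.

0.6385

F = S·e^((r_USD − r_NZD)T) = 0.6646 · e^((0.0119 − 0.0599) × 10/12)
= 0.6646 · e^-0.040000 = 0.6646 × 0.960789
F = 0.6385 USD per NZD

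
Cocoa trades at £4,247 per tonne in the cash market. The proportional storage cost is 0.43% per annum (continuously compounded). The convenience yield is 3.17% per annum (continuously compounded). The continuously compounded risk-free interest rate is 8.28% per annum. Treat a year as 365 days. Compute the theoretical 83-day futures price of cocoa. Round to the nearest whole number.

Net carry = r + u − y = 0.0828 + 0.0043 − 0.0317 = 0.0554
F = S·e^((r+u−y)T) = 4247 · e^(0.0554 × 83/365) = 4247 · e^0.012598
= 4247 × 1.012678 = £4,301 per tonne

£4,301 per tonne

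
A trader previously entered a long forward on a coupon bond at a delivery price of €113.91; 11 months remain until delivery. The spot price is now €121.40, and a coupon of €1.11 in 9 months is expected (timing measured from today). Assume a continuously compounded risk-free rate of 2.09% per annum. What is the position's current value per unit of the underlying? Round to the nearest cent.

€8.56

PV(remaining coupons) I = 1.11·e^(−0.0209·9/12) = 1.0927
Current forward F = (S − I)·e^(rT) = (121.40 − 1.0927)·e^(0.0209·11/12) = 120.3073 × 1.019343 = 122.6344
Value (long) = (F − K)·e^(−rT) = (122.6344 − 113.91) × 0.981024 = 8.5588
Value = €8.56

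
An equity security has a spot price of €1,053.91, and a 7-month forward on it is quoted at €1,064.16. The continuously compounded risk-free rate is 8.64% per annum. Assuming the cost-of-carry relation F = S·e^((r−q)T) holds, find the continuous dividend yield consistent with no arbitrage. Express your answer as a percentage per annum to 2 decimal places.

6.98%

From F = S·e^((r−q)T): (r − q) = ln(F/S)/T
ln(1064.16/1053.91) = ln(1.009726) = 0.009679
(r − q) = 0.009679 / (7/12) = 0.016593
q = r − ln(F/S)/T = 0.0864 − 0.016593 = 0.069807
q = 6.98%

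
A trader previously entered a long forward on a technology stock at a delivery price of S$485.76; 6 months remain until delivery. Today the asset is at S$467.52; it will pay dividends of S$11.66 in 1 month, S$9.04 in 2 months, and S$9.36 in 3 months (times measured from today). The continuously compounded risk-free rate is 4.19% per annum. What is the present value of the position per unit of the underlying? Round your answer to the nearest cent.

-S$38.03

PV(remaining dividends) I = 11.66·e^(−0.0419·1/12) + 9.04·e^(−0.0419·2/12) + 9.36·e^(−0.0419·3/12) = 29.8589
Current forward F = (S − I)·e^(rT) = (467.52 − 29.8589)·e^(0.0419·6/12) = 437.6611 × 1.021171 = 446.9268
Value (long) = (F − K)·e^(−rT) = (446.9268 − 485.76) × 0.979268 = -38.0281
Value = -S$38.03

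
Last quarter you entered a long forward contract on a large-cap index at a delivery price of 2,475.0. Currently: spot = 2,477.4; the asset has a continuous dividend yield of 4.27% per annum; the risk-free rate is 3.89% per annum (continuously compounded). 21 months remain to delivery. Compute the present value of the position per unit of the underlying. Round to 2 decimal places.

Current fair forward for the remaining 21 months: F = S·e^((r − q)·T), (r − q) = 0.0389 − 0.0427 = -0.0038
F = 2477.4 · e^(-0.0038 × 21/12) = 2477.4 × 0.99337206 = 2460.9799
Value of long forward = (F − K)·e^(−rT) = (2460.9799 − 2475.0) · e^(−0.0389·21/12)
= -14.0201 × 0.93419041 = -13.10

-13.10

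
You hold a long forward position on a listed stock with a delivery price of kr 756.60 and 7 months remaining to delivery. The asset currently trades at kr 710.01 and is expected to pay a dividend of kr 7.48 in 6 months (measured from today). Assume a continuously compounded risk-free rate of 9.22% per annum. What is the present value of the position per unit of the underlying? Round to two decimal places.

-kr 14.12

PV(remaining dividends) I = 7.48·e^(−0.0922·6/12) = 7.1430
Current forward F = (S − I)·e^(rT) = (710.01 − 7.1430)·e^(0.0922·7/12) = 702.8670 × 1.055256 = 741.7046
Value (long) = (F − K)·e^(−rT) = (741.7046 − 756.60) × 0.947637 = -14.1154
Value = -kr 14.12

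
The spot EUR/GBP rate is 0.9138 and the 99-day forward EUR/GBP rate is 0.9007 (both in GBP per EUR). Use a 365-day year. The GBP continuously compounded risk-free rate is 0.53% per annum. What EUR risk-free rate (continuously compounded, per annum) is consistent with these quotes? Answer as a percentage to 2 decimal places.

5.85%

F = S·e^((r_GBP − r_EUR)T) ⇒ r_EUR = r_GBP − ln(F/S)/T
ln(0.9007/0.9138) = -0.014439; /(99/365) = -0.053235
r_EUR = 0.0053 + 0.053235 = 0.058535
r_EUR = 5.85%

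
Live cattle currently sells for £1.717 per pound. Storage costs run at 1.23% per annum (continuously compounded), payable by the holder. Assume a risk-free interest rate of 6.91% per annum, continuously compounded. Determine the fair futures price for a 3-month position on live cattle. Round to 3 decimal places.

Net carry = r + u − y = 0.0691 + 0.0123 − 0.0000 = 0.0814
F = S·e^((r+u−y)T) = 1.717 · e^(0.0814 × 3/12) = 1.717 · e^0.020350
= 1.717 × 1.020558 = £1.752 per pound

£1.752 per pound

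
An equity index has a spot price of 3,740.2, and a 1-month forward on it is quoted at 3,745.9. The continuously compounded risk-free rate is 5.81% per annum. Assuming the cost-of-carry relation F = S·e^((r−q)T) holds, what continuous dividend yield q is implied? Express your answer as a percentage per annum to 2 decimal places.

3.98%

From F = S·e^((r−q)T): (r − q) = ln(F/S)/T
ln(3745.9/3740.2) = ln(1.001524) = 0.001523
(r − q) = 0.001523 / (1/12) = 0.018276
q = r − ln(F/S)/T = 0.0581 − 0.018276 = 0.039824
q = 3.98%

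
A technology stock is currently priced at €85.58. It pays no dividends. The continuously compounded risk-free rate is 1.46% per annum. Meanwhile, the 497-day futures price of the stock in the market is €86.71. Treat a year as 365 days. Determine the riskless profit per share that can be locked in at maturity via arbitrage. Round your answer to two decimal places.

€0.59 per share

Fair futures: F* = S·e^(carry·T), with carry = r = 0.0146
F* = 85.58 · e^(0.0146 × 497/365) = 85.58 · e^0.019880 = 85.58 × 1.020079 = €87.2984
Market €86.71 < fair €87.2984: forward underpriced → reverse cash-and-carry (short spot, go long the forward).
At maturity, profit = |F_mkt − F*| = |86.71 − 87.2984| = €0.59 per share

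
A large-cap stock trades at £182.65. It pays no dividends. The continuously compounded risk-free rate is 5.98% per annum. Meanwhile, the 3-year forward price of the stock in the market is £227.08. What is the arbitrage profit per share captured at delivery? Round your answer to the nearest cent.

Fair forward: F* = S·e^(carry·T), with carry = r = 0.0598
F* = 182.65 · e^(0.0598 × 3) = 182.65 · e^0.179400 = 182.65 × 1.196499 = £218.5405
Market £227.08 > fair £218.5405: forward overpriced → cash-and-carry (buy spot, short the forward).
At maturity, profit = |F_mkt − F*| = |227.08 − 218.5405| = £8.54 per share

£8.54 per share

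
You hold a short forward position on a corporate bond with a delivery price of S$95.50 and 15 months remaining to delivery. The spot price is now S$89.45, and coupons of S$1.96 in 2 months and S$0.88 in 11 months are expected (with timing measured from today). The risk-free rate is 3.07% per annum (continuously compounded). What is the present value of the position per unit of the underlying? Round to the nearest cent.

S$5.26

PV(remaining coupons) I = 1.96·e^(−0.0307·2/12) + 0.88·e^(−0.0307·11/12) = 2.8056
Current forward F = (S − I)·e^(rT) = (89.45 − 2.8056)·e^(0.0307·15/12) = 86.6444 × 1.039121 = 90.0340
Value (long) = (F − K)·e^(−rT) = (90.0340 − 95.50) × 0.962352 = -5.2602
Short position value = −(long value) = S$5.26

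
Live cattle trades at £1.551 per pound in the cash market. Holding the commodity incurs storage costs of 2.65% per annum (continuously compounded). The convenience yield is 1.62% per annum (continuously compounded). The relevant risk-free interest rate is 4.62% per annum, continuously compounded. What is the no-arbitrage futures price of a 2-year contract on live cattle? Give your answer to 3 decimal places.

Net carry = r + u − y = 0.0462 + 0.0265 − 0.0162 = 0.0565
F = S·e^((r+u−y)T) = 1.551 · e^(0.0565 × 2) = 1.551 · e^0.113000
= 1.551 × 1.119632 = £1.737 per pound

£1.737 per pound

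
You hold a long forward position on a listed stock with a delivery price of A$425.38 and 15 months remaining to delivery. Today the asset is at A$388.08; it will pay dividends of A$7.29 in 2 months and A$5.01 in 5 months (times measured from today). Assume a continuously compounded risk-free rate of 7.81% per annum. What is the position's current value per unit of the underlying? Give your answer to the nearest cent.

PV(remaining dividends) I = 7.29·e^(−0.0781·2/12) + 5.01·e^(−0.0781·5/12) = 12.0453
Current forward F = (S − I)·e^(rT) = (388.08 − 12.0453)·e^(0.0781·15/12) = 376.0347 × 1.102549 = 414.5967
Value (long) = (F − K)·e^(−rT) = (414.5967 − 425.38) × 0.906989 = -9.7803
Value = -A$9.78

-A$9.78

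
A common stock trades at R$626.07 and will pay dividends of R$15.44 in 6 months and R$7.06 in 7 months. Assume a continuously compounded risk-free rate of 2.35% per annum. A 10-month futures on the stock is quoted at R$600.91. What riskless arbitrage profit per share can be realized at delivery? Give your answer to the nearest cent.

PV(dividends) I = 15.44·e^(−0.0235·6/12) + 7.06·e^(−0.0235·7/12) = 22.2235
Fair futures F* = (S − I)·e^(rT) = (626.07 − 22.2235)·e^0.019583 = 603.8465 × 1.019776 = 615.7882
Market R$600.91 < fair 615.7882: forward underpriced → reverse cash-and-carry (short the stock, invest proceeds at r, pay the dividends, go long the forward).
Profit at T = |F_mkt − F*| = |600.91 − 615.7882| = R$14.88 per share

R$14.88 per share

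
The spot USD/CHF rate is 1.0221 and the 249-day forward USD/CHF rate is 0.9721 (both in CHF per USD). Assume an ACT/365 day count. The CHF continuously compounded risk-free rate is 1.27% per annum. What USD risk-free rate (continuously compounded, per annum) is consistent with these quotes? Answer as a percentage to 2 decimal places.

8.62%

F = S·e^((r_CHF − r_USD)T) ⇒ r_USD = r_CHF − ln(F/S)/T
ln(0.9721/1.0221) = -0.050156; /(249/365) = -0.073522
r_USD = 0.0127 + 0.073522 = 0.086222
r_USD = 8.62%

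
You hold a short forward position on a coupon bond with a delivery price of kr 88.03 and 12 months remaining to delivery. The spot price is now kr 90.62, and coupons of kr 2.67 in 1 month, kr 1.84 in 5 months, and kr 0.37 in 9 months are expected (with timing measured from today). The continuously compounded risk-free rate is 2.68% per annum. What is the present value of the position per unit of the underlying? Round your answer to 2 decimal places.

-kr 0.07

PV(remaining coupons) I = 2.67·e^(−0.0268·1/12) + 1.84·e^(−0.0268·5/12) + 0.37·e^(−0.0268·9/12) = 4.8462
Current forward F = (S − I)·e^(rT) = (90.62 − 4.8462)·e^(0.0268·12/12) = 85.7738 × 1.027162 = 88.1036
Value (long) = (F − K)·e^(−rT) = (88.1036 − 88.03) × 0.973556 = 0.0717
Short position value = −(long value) = -kr 0.07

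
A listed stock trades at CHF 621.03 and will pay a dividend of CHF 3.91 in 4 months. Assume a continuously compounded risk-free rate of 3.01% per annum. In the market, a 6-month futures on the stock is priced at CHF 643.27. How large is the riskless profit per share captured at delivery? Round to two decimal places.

CHF 16.75 per share

PV(dividends) I = 3.91·e^(−0.0301·4/12) = 3.8710
Fair futures F* = (S − I)·e^(rT) = (621.03 − 3.8710)·e^0.015050 = 617.1590 × 1.015164 = 626.5176
Market CHF 643.27 > fair 626.5176: forward overpriced → cash-and-carry (borrow at r, buy the stock and collect the dividends, short the forward).
Profit at T = |F_mkt − F*| = |643.27 − 626.5176| = CHF 16.75 per share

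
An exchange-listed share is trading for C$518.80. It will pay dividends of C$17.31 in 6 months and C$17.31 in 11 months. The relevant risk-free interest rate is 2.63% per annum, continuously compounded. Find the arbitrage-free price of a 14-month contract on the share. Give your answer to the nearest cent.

C$499.92

PV(dividends) I = 17.31·e^(−0.0263·6/12) + 17.31·e^(−0.0263·11/12)
I = 17.0839 + 16.8977 = 33.9816
F = (S − I)·e^(rT) = (518.80 − 33.9816) · e^(0.0263·14/12)
= 484.8184 · e^0.030683 = 484.8184 × 1.031159 = C$499.92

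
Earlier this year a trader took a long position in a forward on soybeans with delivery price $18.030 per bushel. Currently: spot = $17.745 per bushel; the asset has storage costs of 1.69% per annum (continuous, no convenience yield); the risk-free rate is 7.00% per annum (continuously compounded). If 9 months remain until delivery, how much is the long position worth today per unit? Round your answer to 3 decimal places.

Current fair forward for the remaining 9 months: F = S·e^((r + u)·T), (r + u) = 0.0700 + 0.0169 = 0.0869
F = 17.745 · e^(0.0869 × 9/12) = 17.745 × 1.067346 = 18.9401
Value of long forward = (F − K)·e^(−rT) = (18.9401 − 18.030) · e^(−0.0700·9/12)
= 0.9101 × 0.948854 = 0.864

$0.864 per bushel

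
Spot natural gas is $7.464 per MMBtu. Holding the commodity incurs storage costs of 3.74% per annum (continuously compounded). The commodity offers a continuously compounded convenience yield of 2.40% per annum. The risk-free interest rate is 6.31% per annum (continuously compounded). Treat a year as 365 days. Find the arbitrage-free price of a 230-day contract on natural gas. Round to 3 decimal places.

Net carry = r + u − y = 0.0631 + 0.0374 − 0.0240 = 0.0765
F = S·e^((r+u−y)T) = 7.464 · e^(0.0765 × 230/365) = 7.464 · e^0.048205
= 7.464 × 1.049386 = $7.833 per MMBtu

$7.833 per MMBtu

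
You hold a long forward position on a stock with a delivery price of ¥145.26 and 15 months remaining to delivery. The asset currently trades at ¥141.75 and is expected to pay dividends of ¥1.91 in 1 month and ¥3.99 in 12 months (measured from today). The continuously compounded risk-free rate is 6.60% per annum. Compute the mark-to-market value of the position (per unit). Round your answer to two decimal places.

¥2.36

PV(remaining dividends) I = 1.91·e^(−0.0660·1/12) + 3.99·e^(−0.0660·12/12) = 5.6347
Current forward F = (S − I)·e^(rT) = (141.75 − 5.6347)·e^(0.0660·15/12) = 136.1153 × 1.085999 = 147.8211
Value (long) = (F − K)·e^(−rT) = (147.8211 − 145.26) × 0.920811 = 2.3583
Value = ¥2.36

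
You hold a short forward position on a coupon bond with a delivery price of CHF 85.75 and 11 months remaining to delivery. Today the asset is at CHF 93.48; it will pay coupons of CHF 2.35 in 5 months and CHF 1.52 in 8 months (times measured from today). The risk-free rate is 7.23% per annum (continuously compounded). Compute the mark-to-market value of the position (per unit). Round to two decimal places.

PV(remaining coupons) I = 2.35·e^(−0.0723·5/12) + 1.52·e^(−0.0723·8/12) = 3.7287
Current forward F = (S − I)·e^(rT) = (93.48 − 3.7287)·e^(0.0723·11/12) = 89.7513 × 1.068521 = 95.9011
Value (long) = (F − K)·e^(−rT) = (95.9011 − 85.75) × 0.935873 = 9.5001
Short position value = −(long value) = -CHF 9.50

-CHF 9.50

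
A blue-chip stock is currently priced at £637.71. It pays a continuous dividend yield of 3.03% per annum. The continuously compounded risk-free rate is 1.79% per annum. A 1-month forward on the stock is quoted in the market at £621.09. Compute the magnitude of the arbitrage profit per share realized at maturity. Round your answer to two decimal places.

£15.96 per share

Fair forward: F* = S·e^(carry·T), with carry = (r − q) = 0.0179 − 0.0303 = -0.0124
F* = 637.71 · e^(-0.0124 × 1/12) = 637.71 · e^-0.001033 = 637.71 × 0.998968 = £637.0519
Market £621.09 < fair £637.0519: forward underpriced → reverse cash-and-carry (short spot, go long the forward).
At maturity, profit = |F_mkt − F*| = |621.09 − 637.0519| = £15.96 per share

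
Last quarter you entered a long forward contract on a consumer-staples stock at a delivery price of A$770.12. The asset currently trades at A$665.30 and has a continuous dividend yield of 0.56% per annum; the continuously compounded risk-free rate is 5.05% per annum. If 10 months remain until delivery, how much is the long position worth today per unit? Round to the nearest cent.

Current fair forward for the remaining 10 months: F = S·e^((r − q)·T), (r − q) = 0.0505 − 0.0056 = 0.0449
F = 665.30 · e^(0.0449 × 10/12) = 665.30 × 1.038125 = 690.6646
Value of long forward = (F − K)·e^(−rT) = (690.6646 − 770.12) · e^(−0.0505·10/12)
= -79.4554 × 0.958790 = -76.18

-A$76.18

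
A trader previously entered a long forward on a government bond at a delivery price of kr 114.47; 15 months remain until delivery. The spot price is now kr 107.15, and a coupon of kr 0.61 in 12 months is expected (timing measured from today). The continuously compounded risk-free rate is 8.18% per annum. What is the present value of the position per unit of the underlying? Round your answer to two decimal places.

PV(remaining coupons) I = 0.61·e^(−0.0818·12/12) = 0.5621
Current forward F = (S − I)·e^(rT) = (107.15 − 0.5621)·e^(0.0818·15/12) = 106.5879 × 1.107660 = 118.0632
Value (long) = (F − K)·e^(−rT) = (118.0632 − 114.47) × 0.902804 = 3.2440
Value = kr 3.24

kr 3.24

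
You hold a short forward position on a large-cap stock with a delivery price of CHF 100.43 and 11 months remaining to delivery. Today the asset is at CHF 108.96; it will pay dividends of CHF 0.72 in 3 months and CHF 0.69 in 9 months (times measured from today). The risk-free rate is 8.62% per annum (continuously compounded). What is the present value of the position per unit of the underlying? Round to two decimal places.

-CHF 14.81

PV(remaining dividends) I = 0.72·e^(−0.0862·3/12) + 0.69·e^(−0.0862·9/12) = 1.3515
Current forward F = (S − I)·e^(rT) = (108.96 − 1.3515)·e^(0.0862·11/12) = 107.6085 × 1.082222 = 116.4563
Value (long) = (F − K)·e^(−rT) = (116.4563 − 100.43) × 0.924025 = 14.8087
Short position value = −(long value) = -CHF 14.81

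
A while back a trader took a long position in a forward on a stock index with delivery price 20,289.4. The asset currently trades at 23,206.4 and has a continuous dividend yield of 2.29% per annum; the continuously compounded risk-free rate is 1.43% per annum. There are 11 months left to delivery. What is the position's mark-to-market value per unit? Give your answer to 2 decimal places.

2699.16

Current fair forward for the remaining 11 months: F = S·e^((r − q)·T), (r − q) = 0.0143 − 0.0229 = -0.0086
F = 23206.4 · e^(-0.0086 × 11/12) = 23206.4 × 0.99214766 = 23024.1755
Value of long forward = (F − K)·e^(−rT) = (23024.1755 − 20289.4) · e^(−0.0143·11/12)
= 2734.7755 × 0.98697721 = 2699.16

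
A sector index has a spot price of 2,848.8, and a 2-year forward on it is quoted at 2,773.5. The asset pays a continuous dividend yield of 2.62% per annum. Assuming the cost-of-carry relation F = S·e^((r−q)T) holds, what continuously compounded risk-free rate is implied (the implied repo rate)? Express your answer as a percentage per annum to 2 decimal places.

1.28%

From F = S·e^((r−q)T): (r − q) = ln(F/S)/T
ln(2773.5/2848.8) = ln(0.973568) = -0.026788
(r − q) = -0.026788 / (2) = -0.013394
r = ln(F/S)/T + q = -0.013394 + 0.0262 = 0.012806
r = 1.28%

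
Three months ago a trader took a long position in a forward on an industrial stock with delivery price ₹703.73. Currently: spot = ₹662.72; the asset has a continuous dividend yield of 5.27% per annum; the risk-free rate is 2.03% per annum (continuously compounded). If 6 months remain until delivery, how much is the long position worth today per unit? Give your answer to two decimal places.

Current fair forward for the remaining 6 months: F = S·e^((r − q)·T), (r − q) = 0.0203 − 0.0527 = -0.0324
F = 662.72 · e^(-0.0324 × 6/12) = 662.72 × 0.983931 = 652.0708
Value of long forward = (F − K)·e^(−rT) = (652.0708 − 703.73) · e^(−0.0203·6/12)
= -51.6592 × 0.989901 = -51.14

-₹51.14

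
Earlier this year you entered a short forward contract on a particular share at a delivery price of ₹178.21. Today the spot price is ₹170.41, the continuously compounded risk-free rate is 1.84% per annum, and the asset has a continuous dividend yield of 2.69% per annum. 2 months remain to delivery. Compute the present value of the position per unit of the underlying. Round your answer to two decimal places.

Current fair forward for the remaining 2 months: F = S·e^((r − q)·T), (r − q) = 0.0184 − 0.0269 = -0.0085
F = 170.41 · e^(-0.0085 × 2/12) = 170.41 × 0.998584 = 170.1687
Value of long forward = (F − K)·e^(−rT) = (170.1687 − 178.21) · e^(−0.0184·2/12)
= -8.0413 × 0.996938 = -8.02
Short position value = −(long value) = ₹8.02

₹8.02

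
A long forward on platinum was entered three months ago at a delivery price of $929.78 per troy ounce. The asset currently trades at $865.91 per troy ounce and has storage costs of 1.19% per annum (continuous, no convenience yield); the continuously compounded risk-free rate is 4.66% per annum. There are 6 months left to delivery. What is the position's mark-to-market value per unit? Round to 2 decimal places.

Current fair forward for the remaining 6 months: F = S·e^((r + u)·T), (r + u) = 0.0466 + 0.0119 = 0.0585
F = 865.91 · e^(0.0585 × 6/12) = 865.91 × 1.029682 = 891.6119
Value of long forward = (F − K)·e^(−rT) = (891.6119 − 929.78) · e^(−0.0466·6/12)
= -38.1681 × 0.976969 = -37.29

-$37.29 per troy ounce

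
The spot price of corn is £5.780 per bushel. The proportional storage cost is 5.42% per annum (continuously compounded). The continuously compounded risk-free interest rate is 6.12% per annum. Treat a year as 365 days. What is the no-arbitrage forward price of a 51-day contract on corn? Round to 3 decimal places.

Net carry = r + u − y = 0.0612 + 0.0542 − 0.0000 = 0.1154
F = S·e^((r+u−y)T) = 5.780 · e^(0.1154 × 51/365) = 5.780 · e^0.016124
= 5.780 × 1.016255 = £5.874 per bushel

£5.874 per bushel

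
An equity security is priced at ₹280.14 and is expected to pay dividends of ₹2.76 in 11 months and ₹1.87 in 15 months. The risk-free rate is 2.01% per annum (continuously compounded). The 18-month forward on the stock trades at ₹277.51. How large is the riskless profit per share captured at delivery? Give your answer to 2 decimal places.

PV(dividends) I = 2.76·e^(−0.0201·11/12) + 1.87·e^(−0.0201·15/12) = 4.5332
Fair forward F* = (S − I)·e^(rT) = (280.14 − 4.5332)·e^0.030150 = 275.6068 × 1.030609 = 284.0428
Market ₹277.51 < fair 284.0428: forward underpriced → reverse cash-and-carry (short the stock, invest proceeds at r, pay the dividends, go long the forward).
Profit at T = |F_mkt − F*| = |277.51 − 284.0428| = ₹6.53 per share

₹6.53 per share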